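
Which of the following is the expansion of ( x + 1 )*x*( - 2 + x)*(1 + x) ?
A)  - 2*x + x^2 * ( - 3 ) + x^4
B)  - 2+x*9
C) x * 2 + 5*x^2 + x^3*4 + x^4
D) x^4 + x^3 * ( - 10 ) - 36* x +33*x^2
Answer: A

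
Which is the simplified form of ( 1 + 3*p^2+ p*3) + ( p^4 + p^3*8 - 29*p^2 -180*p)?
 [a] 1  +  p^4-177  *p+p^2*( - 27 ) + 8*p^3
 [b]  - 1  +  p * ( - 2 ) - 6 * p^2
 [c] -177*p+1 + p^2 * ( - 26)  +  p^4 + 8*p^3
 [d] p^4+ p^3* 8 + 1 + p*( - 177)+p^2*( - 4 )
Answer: c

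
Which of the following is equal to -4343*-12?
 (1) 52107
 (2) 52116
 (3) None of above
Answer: 2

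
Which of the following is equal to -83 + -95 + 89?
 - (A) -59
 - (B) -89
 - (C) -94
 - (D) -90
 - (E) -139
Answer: B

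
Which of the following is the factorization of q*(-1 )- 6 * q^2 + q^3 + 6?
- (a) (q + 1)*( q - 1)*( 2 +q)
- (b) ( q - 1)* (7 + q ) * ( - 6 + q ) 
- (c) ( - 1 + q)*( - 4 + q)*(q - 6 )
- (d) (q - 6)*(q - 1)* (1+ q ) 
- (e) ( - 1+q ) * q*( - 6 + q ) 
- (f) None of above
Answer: d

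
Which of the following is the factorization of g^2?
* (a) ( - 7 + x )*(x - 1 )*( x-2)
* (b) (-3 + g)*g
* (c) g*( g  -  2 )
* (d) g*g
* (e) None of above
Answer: d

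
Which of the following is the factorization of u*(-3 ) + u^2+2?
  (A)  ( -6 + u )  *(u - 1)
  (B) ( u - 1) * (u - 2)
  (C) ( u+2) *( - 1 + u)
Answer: B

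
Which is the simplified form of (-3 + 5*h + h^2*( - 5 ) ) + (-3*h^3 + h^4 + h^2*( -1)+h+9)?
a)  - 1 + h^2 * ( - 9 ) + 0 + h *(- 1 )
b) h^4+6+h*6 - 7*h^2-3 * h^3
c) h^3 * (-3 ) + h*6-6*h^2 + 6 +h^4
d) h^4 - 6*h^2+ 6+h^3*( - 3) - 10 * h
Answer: c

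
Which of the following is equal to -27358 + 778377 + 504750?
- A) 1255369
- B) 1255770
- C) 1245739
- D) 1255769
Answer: D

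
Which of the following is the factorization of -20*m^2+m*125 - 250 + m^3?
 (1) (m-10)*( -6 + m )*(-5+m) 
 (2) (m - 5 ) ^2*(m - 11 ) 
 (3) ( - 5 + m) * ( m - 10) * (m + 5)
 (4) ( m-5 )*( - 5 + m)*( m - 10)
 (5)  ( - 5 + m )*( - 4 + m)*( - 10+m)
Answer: 4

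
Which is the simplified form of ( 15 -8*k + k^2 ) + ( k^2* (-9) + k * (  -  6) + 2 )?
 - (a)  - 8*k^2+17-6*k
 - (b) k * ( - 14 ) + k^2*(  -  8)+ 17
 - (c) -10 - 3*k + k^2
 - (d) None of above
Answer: b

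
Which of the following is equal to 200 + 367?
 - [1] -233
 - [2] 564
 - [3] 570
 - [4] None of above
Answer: 4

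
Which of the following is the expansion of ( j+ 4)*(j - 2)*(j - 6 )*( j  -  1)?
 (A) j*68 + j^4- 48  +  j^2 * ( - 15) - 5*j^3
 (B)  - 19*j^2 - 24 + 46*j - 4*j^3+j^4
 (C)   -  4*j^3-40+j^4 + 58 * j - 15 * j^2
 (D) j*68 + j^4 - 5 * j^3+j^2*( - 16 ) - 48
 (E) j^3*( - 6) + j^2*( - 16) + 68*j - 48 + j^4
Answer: D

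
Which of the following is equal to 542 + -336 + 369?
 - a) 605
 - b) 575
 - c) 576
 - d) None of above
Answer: b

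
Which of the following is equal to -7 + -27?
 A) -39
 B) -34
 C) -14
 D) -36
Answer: B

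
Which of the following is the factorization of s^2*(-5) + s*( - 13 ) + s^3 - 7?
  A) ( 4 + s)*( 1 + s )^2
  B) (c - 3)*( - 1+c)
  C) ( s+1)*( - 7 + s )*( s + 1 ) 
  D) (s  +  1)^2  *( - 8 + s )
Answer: C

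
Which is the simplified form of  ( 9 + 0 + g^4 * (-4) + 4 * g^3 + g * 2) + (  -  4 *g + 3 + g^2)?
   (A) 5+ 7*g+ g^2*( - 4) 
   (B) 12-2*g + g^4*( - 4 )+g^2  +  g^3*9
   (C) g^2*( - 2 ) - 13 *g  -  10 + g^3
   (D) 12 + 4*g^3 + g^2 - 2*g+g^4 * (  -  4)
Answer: D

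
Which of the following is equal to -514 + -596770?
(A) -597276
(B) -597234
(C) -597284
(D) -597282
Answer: C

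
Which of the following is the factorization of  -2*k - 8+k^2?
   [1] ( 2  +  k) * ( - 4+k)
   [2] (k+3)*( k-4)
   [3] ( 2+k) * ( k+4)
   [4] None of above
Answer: 1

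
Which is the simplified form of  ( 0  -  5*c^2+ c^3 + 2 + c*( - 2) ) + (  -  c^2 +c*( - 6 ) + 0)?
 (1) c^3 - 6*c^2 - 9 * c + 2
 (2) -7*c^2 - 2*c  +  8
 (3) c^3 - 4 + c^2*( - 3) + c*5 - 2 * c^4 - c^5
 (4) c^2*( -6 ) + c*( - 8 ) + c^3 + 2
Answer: 4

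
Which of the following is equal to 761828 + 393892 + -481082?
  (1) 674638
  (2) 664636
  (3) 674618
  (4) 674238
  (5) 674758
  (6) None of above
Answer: 1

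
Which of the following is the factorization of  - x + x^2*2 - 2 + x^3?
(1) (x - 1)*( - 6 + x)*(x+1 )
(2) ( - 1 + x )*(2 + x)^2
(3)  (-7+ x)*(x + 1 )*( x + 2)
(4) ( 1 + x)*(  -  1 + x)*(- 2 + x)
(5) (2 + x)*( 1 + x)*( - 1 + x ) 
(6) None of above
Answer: 5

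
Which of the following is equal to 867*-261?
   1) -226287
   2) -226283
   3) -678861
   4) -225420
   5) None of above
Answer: 1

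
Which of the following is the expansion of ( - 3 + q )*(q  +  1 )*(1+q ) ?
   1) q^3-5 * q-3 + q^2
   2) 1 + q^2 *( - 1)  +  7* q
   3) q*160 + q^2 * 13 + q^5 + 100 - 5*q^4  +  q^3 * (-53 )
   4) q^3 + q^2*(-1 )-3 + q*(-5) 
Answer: 4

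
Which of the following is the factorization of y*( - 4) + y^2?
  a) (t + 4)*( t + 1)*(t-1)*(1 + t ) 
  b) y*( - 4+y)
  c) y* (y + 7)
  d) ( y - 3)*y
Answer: b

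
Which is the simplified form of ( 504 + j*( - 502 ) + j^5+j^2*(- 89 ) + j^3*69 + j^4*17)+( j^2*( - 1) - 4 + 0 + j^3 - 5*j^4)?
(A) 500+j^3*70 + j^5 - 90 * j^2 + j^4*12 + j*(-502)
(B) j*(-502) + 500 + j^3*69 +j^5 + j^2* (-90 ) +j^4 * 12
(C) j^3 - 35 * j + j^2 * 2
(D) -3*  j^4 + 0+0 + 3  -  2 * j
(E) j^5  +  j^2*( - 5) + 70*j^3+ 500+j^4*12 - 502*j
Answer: A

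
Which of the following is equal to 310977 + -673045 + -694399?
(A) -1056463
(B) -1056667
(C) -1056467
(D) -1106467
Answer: C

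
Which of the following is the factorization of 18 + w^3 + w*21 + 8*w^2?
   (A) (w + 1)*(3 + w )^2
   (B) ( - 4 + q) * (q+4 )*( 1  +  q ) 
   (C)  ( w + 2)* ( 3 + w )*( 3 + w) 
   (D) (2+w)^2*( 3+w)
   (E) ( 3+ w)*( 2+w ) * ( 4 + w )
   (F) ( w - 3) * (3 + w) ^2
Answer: C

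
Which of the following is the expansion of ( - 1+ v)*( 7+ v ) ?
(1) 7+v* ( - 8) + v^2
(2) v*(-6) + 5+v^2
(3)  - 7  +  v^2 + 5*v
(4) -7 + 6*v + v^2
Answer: 4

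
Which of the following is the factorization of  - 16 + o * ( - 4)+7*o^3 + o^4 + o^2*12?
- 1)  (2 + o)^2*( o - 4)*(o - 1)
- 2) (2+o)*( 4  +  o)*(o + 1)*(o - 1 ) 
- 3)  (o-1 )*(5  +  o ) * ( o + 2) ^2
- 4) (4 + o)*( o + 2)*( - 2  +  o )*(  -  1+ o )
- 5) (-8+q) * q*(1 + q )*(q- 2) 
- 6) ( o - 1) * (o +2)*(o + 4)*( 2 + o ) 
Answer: 6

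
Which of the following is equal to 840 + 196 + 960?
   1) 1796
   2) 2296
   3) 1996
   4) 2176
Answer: 3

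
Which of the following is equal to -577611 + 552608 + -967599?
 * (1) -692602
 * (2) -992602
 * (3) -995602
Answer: 2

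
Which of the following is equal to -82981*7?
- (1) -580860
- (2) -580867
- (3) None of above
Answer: 2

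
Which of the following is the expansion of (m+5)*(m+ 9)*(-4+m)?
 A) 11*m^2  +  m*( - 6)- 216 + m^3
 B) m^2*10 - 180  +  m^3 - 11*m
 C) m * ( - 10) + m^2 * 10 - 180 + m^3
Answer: B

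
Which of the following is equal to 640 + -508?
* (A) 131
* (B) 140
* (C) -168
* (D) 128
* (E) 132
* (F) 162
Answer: E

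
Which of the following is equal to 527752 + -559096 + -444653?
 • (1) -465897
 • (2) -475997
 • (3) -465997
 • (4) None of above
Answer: 2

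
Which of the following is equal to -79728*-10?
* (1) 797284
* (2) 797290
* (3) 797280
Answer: 3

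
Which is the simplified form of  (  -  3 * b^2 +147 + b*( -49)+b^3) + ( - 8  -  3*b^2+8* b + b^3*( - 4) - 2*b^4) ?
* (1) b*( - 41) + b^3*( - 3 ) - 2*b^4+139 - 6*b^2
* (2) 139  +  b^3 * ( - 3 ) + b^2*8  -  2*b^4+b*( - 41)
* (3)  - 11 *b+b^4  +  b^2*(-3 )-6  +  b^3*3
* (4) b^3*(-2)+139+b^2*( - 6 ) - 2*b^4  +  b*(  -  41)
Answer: 1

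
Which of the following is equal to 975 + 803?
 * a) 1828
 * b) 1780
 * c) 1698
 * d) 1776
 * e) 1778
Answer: e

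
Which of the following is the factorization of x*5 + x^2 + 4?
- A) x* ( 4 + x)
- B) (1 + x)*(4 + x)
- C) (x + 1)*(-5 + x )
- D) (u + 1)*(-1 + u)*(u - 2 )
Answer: B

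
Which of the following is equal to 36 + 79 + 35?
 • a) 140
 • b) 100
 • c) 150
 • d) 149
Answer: c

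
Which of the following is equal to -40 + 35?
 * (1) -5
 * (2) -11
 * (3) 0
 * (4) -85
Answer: 1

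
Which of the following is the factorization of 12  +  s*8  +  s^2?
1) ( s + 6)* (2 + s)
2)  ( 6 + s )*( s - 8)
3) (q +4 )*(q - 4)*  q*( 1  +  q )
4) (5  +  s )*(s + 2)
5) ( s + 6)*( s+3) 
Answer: 1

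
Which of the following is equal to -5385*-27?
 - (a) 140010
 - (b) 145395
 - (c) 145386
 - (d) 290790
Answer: b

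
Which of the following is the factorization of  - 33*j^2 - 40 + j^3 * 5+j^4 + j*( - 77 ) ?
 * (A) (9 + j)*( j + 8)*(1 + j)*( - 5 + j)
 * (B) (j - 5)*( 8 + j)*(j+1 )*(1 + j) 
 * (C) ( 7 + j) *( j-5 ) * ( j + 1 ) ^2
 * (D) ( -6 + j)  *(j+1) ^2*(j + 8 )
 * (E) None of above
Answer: B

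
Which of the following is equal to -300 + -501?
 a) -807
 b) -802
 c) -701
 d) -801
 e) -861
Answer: d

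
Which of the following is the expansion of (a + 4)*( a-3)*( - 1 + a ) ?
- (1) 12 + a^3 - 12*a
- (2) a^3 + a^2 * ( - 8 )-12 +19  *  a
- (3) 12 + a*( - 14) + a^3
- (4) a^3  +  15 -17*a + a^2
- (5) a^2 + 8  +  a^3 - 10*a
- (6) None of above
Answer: 6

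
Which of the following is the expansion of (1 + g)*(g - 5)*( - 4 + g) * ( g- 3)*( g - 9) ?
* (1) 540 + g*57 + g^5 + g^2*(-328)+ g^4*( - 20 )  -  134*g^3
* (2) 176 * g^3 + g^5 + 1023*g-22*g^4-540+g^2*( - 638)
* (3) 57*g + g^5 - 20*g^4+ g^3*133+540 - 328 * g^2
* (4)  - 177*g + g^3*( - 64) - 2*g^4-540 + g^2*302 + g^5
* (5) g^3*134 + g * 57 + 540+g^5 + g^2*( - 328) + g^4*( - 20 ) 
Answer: 5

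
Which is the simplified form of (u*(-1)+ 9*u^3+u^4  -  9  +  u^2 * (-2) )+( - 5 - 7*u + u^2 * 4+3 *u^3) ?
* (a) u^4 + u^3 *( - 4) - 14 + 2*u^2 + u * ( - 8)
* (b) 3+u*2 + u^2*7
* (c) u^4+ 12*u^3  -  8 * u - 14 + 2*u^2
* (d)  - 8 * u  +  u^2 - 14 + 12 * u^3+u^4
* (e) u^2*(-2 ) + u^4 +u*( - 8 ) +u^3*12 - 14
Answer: c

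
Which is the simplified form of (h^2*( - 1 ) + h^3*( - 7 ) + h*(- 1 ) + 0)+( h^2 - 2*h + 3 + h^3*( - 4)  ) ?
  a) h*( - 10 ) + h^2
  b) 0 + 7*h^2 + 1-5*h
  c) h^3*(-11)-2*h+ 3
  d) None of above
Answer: d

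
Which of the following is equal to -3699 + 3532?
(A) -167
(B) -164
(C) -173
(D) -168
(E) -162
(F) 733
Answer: A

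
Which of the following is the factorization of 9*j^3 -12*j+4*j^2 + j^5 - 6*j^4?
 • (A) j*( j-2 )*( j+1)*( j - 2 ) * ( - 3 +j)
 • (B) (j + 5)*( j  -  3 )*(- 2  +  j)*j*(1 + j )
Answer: A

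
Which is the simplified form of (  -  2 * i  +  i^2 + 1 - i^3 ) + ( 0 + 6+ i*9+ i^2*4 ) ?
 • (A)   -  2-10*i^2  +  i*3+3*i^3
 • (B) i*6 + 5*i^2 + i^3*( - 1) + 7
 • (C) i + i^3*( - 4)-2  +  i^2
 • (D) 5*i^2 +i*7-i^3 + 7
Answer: D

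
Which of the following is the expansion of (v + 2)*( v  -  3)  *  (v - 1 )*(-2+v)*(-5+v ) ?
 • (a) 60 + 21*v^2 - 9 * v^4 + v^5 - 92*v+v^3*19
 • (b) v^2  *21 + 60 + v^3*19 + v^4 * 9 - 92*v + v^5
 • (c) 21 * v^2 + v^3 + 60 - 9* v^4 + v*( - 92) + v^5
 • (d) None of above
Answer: a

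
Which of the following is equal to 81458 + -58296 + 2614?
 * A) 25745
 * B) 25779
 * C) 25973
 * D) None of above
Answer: D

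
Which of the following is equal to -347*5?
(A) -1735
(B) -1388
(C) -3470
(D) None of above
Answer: A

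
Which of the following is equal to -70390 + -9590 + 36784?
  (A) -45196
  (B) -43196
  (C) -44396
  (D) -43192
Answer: B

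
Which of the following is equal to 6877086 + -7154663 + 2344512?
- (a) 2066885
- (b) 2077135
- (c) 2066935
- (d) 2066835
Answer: c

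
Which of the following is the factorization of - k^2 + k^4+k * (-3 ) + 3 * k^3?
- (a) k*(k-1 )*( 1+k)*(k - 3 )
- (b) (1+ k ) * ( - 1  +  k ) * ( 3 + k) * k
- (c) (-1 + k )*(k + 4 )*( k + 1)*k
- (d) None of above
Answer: b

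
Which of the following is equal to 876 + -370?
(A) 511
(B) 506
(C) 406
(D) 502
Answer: B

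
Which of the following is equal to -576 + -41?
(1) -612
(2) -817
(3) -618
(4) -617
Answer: 4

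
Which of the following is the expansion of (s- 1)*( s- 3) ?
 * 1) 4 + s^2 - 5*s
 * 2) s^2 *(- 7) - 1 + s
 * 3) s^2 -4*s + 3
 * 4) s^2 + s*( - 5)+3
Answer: 3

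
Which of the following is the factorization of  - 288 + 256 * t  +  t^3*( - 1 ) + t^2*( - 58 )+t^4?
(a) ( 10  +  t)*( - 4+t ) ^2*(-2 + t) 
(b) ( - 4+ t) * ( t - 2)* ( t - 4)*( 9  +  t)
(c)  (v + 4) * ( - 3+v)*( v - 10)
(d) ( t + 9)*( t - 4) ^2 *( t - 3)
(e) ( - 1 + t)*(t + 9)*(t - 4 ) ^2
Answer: b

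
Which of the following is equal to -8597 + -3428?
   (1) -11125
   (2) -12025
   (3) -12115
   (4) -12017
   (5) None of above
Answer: 2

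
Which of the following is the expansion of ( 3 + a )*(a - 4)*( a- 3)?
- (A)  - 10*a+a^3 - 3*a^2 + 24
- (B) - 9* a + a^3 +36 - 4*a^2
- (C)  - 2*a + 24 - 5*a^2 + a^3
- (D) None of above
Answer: B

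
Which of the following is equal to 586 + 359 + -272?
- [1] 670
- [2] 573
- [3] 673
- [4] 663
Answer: 3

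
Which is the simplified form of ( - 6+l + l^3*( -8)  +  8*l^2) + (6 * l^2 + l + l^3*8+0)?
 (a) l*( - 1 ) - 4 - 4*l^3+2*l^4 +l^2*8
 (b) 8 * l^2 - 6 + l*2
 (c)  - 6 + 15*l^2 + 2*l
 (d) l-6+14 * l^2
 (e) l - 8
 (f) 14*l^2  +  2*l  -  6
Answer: f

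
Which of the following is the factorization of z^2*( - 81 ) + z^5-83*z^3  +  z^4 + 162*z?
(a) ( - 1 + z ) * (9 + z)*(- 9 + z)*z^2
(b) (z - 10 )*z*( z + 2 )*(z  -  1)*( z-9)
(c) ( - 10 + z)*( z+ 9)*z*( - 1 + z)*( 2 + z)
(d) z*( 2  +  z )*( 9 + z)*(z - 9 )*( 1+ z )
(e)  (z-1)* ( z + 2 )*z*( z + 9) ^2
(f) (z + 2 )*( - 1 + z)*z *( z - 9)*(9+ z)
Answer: f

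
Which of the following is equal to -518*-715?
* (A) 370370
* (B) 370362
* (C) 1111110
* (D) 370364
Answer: A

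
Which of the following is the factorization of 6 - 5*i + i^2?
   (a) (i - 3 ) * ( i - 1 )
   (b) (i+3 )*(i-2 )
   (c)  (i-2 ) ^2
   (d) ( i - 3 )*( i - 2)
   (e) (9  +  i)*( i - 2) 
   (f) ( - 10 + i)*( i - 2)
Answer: d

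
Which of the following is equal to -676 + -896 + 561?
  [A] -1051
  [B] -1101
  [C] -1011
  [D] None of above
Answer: C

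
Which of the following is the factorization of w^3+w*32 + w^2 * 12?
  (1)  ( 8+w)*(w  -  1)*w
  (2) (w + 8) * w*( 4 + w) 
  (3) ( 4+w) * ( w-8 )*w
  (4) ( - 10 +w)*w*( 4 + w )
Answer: 2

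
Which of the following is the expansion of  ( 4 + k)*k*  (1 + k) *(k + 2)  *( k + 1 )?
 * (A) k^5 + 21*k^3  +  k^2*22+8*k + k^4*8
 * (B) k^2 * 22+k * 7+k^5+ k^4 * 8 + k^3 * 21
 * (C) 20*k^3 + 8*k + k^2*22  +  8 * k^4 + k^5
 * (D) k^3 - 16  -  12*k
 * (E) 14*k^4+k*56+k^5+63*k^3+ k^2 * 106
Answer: A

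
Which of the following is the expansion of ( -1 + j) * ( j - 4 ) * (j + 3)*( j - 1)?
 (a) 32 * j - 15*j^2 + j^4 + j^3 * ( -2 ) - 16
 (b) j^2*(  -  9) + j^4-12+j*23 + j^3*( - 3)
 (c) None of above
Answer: b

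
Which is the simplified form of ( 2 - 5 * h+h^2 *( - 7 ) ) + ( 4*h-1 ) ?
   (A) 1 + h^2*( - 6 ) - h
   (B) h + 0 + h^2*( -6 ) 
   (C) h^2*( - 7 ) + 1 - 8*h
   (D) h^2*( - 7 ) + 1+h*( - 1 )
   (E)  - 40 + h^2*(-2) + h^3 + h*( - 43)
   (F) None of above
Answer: D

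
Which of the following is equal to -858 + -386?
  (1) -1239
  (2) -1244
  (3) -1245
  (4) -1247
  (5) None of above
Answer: 2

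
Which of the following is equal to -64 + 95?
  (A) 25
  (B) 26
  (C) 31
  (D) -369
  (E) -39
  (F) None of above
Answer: C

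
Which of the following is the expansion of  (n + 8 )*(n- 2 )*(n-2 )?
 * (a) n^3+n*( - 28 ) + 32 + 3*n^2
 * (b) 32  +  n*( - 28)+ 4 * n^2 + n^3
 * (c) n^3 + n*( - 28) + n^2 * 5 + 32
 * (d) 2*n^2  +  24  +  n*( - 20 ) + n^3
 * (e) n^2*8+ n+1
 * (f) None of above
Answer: b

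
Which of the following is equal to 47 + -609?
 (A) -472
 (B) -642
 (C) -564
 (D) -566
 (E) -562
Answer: E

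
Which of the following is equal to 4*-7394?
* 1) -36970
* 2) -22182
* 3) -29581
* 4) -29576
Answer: 4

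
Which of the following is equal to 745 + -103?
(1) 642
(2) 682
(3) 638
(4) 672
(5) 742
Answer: 1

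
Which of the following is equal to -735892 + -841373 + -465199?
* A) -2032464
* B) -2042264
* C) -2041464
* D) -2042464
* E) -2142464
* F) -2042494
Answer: D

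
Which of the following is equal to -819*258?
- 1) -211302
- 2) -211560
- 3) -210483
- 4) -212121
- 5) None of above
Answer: 1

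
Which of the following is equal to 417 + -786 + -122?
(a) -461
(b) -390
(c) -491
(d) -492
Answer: c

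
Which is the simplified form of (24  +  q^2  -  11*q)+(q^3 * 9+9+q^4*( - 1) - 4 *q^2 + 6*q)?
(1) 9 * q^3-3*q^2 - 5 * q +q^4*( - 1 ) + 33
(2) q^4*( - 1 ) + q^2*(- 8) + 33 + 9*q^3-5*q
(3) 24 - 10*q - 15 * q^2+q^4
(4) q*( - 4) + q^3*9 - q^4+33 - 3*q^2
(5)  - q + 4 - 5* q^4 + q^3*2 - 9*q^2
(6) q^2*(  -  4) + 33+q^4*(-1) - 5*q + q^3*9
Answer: 1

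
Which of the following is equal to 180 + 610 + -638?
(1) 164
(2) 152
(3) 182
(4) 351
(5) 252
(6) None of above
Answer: 2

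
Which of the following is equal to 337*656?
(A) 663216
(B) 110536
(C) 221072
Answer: C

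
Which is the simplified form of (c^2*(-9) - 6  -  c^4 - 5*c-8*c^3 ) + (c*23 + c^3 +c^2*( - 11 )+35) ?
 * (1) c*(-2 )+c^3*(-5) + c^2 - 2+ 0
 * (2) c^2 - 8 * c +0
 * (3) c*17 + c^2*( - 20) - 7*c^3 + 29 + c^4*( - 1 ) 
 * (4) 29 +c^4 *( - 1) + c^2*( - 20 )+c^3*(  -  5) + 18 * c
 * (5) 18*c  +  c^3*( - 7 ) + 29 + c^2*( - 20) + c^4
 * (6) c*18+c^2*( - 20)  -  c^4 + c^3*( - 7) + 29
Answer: 6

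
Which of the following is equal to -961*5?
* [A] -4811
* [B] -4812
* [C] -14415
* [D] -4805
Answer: D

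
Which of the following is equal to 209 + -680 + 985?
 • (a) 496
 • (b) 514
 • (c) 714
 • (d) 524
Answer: b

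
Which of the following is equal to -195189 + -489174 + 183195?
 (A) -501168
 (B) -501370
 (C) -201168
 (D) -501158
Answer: A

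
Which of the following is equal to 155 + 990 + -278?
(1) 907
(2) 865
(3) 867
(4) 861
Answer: 3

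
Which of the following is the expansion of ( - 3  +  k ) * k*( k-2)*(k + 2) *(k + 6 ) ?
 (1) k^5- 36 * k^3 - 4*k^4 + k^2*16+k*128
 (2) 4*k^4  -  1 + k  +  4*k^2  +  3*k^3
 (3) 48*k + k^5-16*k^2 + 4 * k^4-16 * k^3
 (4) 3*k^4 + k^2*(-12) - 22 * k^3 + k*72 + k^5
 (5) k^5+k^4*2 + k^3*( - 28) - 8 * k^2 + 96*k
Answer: 4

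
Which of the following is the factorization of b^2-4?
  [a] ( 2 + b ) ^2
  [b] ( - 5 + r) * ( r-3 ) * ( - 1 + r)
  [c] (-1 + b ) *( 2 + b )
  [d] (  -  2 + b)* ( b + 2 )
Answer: d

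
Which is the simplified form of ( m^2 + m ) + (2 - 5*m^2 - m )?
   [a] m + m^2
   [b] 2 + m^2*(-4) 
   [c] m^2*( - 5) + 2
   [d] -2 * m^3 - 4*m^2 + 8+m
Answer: b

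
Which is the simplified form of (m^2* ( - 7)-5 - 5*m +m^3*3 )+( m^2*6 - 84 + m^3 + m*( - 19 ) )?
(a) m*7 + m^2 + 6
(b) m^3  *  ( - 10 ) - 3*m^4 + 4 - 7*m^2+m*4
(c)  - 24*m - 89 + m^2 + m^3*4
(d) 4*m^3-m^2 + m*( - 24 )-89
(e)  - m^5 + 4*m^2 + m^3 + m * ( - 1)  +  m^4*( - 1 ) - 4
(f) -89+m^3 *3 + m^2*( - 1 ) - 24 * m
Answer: d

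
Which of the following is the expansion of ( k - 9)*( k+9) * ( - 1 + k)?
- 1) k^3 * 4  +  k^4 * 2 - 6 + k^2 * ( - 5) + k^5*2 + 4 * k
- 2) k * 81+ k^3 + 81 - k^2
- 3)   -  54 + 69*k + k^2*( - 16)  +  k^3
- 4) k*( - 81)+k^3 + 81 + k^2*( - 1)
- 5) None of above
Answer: 4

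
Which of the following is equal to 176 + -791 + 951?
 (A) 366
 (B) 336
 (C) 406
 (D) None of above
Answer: B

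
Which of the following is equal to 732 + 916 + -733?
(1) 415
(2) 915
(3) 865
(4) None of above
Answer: 2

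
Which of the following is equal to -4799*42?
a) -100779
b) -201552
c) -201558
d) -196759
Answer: c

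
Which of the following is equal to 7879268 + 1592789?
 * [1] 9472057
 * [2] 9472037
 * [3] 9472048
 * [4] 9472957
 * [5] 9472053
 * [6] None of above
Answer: 1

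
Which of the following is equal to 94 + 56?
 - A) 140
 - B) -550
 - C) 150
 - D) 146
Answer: C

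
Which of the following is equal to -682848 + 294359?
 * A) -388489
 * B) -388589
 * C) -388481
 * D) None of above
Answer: A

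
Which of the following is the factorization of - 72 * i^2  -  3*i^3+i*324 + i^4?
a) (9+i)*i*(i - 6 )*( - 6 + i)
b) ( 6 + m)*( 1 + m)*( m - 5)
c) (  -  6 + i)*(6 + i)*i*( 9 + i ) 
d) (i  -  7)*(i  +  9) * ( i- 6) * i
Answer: a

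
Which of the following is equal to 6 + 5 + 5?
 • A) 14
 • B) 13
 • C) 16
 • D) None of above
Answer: C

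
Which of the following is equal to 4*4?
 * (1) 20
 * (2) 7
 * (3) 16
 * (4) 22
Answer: 3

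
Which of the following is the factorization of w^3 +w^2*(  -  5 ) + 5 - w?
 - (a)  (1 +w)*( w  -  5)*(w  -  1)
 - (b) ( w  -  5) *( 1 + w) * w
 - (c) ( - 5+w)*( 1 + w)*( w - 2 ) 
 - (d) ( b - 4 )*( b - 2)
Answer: a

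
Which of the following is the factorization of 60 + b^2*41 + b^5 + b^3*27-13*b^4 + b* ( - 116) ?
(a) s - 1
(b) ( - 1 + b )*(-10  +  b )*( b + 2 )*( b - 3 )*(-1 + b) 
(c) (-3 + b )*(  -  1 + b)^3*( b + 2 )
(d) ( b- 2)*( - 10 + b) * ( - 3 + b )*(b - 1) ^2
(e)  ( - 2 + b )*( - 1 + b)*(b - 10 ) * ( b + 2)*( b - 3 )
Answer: b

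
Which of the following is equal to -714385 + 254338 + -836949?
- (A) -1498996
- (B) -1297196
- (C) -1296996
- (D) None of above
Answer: C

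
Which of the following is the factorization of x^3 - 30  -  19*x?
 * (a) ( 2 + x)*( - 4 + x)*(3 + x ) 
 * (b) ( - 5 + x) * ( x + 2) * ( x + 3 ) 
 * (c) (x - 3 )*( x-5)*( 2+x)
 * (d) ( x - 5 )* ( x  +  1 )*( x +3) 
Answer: b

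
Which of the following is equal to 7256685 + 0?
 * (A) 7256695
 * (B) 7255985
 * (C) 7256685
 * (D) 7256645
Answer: C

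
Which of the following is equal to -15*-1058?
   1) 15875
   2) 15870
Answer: 2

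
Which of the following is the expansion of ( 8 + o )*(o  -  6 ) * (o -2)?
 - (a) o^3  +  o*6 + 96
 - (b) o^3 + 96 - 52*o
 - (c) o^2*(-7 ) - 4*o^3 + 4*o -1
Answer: b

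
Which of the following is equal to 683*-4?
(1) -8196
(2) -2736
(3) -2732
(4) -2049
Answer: 3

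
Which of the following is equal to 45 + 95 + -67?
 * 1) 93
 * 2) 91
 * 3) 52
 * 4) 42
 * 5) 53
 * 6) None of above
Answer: 6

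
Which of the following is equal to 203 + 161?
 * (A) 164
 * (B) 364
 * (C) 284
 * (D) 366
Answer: B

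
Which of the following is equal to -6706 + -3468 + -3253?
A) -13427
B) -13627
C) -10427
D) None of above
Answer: A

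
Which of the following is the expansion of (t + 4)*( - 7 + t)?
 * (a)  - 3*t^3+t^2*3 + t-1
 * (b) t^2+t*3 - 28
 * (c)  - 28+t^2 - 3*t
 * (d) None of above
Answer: c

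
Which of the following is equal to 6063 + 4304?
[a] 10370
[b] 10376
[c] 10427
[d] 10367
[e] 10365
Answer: d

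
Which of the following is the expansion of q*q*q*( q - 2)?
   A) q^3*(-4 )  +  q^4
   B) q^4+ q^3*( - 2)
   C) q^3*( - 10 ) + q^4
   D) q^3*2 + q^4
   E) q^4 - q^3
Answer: B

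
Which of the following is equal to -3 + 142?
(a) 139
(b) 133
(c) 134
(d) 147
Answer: a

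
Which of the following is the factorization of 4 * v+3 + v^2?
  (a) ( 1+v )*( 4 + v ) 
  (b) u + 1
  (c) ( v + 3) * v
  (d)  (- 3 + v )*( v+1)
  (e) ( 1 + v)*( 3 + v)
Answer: e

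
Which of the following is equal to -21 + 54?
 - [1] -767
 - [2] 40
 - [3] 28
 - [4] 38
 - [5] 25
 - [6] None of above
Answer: 6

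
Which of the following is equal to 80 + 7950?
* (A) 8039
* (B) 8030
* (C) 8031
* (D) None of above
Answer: B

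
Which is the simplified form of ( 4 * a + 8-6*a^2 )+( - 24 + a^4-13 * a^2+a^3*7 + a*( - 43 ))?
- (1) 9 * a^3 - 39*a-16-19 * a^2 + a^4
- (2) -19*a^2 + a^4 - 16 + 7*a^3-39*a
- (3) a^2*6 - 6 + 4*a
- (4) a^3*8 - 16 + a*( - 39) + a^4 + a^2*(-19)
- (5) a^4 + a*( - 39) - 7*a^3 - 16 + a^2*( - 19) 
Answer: 2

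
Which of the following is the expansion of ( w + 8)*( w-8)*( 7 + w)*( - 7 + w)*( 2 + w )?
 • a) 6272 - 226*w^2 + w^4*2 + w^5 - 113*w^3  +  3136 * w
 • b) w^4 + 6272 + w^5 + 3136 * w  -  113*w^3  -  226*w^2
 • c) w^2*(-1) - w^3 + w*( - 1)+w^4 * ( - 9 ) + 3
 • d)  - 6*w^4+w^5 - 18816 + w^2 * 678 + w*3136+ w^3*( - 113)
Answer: a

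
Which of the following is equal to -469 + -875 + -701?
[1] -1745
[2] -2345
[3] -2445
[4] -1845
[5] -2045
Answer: 5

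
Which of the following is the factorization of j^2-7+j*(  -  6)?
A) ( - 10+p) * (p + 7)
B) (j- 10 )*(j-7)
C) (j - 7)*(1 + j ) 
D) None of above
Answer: C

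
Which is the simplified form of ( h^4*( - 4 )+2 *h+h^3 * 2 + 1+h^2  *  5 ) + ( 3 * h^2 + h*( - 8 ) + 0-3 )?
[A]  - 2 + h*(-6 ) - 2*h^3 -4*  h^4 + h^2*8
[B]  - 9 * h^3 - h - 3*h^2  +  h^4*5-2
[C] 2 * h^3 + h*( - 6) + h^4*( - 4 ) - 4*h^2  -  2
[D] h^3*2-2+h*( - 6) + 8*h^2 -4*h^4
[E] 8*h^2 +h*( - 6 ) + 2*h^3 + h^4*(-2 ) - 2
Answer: D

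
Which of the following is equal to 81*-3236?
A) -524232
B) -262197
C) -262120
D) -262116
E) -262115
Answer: D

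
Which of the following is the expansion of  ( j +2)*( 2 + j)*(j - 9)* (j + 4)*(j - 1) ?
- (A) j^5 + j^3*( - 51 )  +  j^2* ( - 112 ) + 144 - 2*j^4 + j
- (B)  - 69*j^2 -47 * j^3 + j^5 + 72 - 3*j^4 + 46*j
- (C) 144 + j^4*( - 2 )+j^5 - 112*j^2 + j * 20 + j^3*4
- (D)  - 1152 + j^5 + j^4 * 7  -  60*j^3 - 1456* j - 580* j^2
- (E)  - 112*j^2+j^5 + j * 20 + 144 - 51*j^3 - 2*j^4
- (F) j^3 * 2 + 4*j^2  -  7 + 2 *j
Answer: E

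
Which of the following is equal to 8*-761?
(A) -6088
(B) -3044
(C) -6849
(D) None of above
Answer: A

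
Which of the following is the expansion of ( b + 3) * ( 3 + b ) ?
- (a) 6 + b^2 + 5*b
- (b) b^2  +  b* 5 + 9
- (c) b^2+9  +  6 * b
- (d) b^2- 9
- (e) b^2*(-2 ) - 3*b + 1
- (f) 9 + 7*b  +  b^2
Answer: c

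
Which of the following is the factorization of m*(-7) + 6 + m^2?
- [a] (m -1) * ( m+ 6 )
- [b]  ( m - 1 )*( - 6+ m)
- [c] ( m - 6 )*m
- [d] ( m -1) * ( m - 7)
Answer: b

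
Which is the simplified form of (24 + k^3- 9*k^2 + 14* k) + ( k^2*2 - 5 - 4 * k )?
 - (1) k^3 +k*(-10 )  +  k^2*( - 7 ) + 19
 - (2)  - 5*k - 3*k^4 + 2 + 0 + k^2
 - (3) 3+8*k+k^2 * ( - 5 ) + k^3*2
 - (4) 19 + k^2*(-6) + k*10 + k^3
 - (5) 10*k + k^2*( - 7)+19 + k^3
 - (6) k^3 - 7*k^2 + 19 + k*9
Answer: 5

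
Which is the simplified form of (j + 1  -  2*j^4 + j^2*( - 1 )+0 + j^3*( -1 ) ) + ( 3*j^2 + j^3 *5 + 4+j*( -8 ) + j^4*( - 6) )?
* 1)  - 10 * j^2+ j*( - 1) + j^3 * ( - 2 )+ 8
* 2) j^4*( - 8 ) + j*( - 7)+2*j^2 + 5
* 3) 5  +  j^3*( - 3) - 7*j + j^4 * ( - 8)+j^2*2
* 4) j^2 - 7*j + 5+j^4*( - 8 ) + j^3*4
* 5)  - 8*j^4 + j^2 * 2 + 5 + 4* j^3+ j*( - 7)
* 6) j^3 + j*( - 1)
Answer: 5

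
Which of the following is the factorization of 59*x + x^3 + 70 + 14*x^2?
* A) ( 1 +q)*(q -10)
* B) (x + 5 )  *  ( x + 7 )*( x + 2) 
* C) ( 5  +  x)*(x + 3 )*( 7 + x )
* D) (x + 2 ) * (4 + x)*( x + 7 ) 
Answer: B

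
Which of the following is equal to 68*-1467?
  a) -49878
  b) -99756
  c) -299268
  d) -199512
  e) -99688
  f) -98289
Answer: b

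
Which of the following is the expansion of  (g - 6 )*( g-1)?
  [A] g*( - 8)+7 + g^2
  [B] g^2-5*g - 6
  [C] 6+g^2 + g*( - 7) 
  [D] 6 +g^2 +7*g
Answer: C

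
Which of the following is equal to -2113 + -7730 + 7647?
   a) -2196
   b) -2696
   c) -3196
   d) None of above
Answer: a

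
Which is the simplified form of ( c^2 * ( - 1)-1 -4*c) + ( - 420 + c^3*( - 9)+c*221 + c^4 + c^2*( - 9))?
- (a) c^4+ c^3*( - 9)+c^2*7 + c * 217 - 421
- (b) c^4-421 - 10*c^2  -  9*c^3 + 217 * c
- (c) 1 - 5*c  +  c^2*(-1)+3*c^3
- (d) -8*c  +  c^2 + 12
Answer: b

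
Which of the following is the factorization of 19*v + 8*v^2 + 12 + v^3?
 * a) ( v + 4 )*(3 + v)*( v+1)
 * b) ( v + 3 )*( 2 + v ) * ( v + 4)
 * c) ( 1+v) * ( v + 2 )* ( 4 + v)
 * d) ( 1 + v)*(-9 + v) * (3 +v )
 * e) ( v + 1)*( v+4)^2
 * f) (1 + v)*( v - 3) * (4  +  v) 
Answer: a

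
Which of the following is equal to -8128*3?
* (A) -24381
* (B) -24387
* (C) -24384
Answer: C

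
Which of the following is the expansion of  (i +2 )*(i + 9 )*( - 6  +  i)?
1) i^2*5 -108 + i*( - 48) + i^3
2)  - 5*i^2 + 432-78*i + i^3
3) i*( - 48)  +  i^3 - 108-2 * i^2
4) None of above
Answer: 1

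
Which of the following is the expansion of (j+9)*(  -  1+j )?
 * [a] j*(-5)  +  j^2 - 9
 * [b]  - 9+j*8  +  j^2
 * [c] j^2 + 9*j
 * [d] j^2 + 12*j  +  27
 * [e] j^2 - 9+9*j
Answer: b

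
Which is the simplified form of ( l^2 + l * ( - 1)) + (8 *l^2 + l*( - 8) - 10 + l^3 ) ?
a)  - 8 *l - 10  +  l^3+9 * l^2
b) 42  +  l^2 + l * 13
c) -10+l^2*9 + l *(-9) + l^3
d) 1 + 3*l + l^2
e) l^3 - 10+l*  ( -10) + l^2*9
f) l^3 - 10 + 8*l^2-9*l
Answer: c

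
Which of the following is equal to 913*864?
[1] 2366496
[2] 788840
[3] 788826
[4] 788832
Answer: 4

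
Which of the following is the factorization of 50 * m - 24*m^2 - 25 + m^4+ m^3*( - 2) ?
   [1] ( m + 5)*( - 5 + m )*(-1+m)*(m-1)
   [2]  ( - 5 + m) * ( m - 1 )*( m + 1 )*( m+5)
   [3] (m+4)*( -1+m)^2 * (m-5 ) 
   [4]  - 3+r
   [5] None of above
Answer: 1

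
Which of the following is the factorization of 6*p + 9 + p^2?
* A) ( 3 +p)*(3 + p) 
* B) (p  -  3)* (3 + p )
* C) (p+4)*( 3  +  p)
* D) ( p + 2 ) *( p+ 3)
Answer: A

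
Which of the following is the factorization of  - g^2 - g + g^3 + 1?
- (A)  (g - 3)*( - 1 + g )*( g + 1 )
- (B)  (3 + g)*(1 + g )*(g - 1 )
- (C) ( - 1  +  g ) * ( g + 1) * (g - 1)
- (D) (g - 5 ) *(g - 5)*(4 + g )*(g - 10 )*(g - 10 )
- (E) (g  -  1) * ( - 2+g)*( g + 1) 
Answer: C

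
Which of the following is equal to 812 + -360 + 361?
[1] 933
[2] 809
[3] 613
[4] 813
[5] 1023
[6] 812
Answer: 4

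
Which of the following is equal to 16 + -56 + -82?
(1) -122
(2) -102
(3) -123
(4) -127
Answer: 1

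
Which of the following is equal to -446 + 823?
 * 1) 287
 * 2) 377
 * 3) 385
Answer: 2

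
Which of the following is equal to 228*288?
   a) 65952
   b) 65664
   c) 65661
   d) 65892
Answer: b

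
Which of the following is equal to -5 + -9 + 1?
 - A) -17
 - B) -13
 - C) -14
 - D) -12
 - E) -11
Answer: B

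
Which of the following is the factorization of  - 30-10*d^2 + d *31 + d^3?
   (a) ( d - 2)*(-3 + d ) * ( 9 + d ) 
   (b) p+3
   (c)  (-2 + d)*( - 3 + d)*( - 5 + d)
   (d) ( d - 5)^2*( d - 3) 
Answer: c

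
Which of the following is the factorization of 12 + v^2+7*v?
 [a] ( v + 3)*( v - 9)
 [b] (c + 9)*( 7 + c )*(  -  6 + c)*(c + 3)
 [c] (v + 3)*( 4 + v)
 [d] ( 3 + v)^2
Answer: c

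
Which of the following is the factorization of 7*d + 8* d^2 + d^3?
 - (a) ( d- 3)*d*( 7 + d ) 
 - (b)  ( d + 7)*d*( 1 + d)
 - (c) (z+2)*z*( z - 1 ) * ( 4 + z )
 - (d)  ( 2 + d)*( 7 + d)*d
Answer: b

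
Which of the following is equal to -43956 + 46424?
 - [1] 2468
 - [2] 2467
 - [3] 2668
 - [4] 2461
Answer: 1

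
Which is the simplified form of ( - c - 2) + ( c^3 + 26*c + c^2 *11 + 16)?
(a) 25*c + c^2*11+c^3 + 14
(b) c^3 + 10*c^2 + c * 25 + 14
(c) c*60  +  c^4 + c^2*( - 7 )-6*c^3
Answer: a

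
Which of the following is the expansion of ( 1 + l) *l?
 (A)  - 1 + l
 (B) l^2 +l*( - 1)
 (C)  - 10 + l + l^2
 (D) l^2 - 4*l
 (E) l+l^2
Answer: E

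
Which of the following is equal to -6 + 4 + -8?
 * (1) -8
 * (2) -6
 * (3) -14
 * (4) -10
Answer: 4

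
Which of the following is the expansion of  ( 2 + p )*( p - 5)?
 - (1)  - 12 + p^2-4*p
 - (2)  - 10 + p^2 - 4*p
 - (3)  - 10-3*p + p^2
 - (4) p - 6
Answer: 3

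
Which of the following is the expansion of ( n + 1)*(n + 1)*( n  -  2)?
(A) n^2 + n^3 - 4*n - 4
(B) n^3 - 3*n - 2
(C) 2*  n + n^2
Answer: B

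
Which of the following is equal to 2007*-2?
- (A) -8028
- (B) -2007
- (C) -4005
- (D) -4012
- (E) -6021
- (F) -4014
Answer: F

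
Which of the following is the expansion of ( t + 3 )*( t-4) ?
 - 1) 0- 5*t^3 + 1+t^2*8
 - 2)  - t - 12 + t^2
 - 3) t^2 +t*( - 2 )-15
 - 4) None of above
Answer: 2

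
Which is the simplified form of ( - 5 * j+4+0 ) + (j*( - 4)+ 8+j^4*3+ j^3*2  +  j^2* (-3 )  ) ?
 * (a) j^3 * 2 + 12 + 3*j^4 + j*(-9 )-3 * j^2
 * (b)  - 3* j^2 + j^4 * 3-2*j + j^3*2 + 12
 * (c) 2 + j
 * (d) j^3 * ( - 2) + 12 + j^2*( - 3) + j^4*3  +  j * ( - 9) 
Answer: a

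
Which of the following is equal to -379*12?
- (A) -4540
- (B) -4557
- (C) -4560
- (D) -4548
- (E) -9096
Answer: D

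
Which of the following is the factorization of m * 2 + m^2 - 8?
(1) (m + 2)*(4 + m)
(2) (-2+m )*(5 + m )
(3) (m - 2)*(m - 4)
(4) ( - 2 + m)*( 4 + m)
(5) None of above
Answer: 4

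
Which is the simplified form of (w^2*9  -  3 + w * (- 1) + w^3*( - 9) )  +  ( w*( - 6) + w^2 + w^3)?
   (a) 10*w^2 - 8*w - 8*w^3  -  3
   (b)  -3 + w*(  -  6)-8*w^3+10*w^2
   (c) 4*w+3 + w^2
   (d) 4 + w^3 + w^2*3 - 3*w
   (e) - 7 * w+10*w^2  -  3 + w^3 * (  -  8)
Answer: e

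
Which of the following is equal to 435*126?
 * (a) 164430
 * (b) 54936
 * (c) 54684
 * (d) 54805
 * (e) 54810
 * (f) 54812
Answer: e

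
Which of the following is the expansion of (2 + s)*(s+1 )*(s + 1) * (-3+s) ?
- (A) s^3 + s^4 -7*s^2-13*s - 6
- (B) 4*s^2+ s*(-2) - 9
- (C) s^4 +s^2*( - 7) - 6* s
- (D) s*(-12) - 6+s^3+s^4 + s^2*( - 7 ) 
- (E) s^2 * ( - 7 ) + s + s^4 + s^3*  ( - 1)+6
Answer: A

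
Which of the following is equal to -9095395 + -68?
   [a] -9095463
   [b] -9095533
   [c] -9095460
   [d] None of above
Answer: a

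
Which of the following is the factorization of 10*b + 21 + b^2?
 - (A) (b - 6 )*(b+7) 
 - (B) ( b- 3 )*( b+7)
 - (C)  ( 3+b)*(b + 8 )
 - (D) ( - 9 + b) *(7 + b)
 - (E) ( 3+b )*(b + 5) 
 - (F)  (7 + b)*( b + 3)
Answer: F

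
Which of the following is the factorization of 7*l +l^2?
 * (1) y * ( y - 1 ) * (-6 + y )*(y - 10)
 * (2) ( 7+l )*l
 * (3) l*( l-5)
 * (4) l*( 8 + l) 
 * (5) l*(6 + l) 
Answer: 2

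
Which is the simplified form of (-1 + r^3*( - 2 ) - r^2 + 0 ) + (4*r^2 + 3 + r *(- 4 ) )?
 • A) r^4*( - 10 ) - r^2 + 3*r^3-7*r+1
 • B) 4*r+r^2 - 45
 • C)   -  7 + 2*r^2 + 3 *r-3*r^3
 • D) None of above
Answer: D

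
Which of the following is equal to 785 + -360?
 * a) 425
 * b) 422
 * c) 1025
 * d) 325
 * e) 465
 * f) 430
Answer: a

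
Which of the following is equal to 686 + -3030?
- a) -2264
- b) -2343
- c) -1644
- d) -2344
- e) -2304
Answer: d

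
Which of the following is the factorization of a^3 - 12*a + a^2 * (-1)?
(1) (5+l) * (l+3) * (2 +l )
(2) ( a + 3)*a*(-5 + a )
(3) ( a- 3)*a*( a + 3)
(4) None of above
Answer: 4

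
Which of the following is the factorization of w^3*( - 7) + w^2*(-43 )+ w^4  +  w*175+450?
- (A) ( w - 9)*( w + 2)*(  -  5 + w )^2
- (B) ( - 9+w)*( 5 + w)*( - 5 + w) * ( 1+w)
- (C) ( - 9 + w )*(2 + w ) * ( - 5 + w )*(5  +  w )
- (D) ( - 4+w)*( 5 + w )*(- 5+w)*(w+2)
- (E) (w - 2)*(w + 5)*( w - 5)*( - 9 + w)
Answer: C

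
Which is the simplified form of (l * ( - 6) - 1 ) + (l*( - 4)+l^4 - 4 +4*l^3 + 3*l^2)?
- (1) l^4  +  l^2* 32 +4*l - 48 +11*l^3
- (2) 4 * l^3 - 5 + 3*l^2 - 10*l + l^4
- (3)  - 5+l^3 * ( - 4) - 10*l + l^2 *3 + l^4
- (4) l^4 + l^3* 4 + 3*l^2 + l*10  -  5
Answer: 2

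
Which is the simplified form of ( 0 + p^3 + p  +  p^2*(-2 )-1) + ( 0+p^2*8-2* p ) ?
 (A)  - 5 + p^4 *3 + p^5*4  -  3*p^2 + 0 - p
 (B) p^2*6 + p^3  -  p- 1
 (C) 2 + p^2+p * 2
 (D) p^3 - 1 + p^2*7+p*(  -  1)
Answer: B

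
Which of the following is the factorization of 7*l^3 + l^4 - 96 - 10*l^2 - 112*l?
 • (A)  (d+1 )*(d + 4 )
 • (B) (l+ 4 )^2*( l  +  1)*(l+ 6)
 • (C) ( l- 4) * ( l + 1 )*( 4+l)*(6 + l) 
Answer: C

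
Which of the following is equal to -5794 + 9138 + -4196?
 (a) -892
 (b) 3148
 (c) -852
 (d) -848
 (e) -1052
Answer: c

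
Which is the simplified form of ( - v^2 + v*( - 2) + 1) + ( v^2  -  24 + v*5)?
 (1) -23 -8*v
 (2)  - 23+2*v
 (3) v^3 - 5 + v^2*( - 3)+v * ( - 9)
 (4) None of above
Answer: 4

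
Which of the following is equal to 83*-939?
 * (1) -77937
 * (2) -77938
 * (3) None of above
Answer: 1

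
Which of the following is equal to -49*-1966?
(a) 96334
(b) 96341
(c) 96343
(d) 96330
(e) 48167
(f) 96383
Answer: a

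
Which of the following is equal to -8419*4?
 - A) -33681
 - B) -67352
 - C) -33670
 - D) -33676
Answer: D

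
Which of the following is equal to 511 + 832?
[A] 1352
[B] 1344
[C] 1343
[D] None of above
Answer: C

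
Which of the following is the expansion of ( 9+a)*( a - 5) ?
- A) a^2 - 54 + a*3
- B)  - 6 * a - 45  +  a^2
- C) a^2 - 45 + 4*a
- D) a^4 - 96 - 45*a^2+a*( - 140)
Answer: C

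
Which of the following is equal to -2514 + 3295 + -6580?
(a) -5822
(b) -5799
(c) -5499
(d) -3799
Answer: b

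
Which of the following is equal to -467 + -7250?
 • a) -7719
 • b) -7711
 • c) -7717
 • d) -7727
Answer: c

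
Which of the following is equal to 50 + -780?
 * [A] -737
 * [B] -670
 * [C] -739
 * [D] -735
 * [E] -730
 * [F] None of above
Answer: E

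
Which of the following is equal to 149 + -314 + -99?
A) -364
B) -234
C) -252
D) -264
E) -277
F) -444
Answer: D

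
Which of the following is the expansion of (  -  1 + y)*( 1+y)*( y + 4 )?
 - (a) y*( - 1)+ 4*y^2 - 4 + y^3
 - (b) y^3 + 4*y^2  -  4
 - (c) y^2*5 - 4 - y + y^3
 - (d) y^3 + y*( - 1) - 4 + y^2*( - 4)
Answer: a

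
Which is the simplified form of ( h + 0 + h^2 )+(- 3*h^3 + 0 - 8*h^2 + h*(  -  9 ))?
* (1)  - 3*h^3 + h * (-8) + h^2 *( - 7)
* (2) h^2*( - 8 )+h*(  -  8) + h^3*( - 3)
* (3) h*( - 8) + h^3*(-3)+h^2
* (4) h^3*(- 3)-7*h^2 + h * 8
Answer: 1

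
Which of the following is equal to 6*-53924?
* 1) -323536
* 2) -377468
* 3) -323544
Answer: 3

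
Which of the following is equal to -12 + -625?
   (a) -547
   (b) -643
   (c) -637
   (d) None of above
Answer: c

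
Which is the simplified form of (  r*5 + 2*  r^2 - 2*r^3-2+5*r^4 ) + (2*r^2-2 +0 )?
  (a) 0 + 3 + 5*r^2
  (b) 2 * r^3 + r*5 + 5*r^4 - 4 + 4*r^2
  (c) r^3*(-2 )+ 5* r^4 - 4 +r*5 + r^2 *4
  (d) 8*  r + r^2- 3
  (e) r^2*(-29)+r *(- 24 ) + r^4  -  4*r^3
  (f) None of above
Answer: c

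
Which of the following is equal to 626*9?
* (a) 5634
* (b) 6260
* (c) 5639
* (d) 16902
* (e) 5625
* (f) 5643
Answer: a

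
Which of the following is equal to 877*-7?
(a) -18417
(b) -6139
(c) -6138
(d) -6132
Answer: b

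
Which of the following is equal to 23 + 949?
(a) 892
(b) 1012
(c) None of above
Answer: c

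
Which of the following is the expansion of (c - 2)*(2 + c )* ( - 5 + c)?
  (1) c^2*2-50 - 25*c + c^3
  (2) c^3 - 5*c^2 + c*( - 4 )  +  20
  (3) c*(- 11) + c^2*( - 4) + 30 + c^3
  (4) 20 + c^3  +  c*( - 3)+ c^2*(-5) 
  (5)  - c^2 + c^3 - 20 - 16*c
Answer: 2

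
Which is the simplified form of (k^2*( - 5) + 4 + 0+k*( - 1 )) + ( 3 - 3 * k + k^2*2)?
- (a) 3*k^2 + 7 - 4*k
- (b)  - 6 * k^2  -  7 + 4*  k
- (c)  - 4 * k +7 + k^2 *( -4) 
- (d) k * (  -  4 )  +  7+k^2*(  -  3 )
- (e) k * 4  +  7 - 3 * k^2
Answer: d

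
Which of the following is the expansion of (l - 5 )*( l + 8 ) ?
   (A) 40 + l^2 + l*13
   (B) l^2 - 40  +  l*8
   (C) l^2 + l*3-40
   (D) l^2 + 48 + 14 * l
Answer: C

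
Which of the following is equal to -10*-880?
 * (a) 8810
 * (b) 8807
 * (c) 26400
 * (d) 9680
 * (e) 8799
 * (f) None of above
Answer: f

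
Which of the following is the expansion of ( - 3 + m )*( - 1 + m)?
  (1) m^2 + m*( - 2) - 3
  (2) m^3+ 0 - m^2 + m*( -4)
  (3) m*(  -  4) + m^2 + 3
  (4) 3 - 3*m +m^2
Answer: 3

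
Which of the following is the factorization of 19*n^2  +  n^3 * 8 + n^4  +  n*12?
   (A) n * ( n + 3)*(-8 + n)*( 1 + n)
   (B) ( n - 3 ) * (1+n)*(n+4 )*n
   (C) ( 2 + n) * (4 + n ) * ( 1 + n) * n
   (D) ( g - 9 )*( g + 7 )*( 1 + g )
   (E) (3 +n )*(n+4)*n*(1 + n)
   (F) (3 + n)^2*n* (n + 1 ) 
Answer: E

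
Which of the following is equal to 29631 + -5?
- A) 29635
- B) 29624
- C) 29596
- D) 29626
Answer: D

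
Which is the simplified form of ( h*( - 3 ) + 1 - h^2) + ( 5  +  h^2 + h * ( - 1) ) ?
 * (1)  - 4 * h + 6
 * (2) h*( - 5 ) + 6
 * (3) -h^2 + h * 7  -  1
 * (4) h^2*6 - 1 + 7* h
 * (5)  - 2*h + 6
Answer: 1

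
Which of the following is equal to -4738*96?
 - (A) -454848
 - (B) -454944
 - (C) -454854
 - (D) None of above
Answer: A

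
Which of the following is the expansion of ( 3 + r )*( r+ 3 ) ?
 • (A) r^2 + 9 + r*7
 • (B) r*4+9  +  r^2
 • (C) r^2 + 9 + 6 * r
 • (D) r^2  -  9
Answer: C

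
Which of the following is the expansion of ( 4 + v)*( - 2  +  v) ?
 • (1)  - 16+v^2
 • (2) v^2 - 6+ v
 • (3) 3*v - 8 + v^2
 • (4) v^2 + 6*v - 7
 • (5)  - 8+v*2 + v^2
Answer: 5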